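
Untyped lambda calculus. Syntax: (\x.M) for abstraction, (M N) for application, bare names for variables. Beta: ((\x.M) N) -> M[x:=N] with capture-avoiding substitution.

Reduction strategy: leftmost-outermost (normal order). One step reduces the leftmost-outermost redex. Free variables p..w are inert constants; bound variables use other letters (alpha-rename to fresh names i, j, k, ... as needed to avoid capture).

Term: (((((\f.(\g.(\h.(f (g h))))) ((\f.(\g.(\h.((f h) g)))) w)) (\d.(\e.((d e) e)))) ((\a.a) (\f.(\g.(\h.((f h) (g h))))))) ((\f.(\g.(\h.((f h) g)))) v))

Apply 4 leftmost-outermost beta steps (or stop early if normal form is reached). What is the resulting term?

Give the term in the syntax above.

Answer: (((\g.(\h.((w h) g))) ((\d.(\e.((d e) e))) ((\a.a) (\f.(\g.(\h.((f h) (g h)))))))) ((\f.(\g.(\h.((f h) g)))) v))

Derivation:
Step 0: (((((\f.(\g.(\h.(f (g h))))) ((\f.(\g.(\h.((f h) g)))) w)) (\d.(\e.((d e) e)))) ((\a.a) (\f.(\g.(\h.((f h) (g h))))))) ((\f.(\g.(\h.((f h) g)))) v))
Step 1: ((((\g.(\h.(((\f.(\g.(\h.((f h) g)))) w) (g h)))) (\d.(\e.((d e) e)))) ((\a.a) (\f.(\g.(\h.((f h) (g h))))))) ((\f.(\g.(\h.((f h) g)))) v))
Step 2: (((\h.(((\f.(\g.(\h.((f h) g)))) w) ((\d.(\e.((d e) e))) h))) ((\a.a) (\f.(\g.(\h.((f h) (g h))))))) ((\f.(\g.(\h.((f h) g)))) v))
Step 3: ((((\f.(\g.(\h.((f h) g)))) w) ((\d.(\e.((d e) e))) ((\a.a) (\f.(\g.(\h.((f h) (g h)))))))) ((\f.(\g.(\h.((f h) g)))) v))
Step 4: (((\g.(\h.((w h) g))) ((\d.(\e.((d e) e))) ((\a.a) (\f.(\g.(\h.((f h) (g h)))))))) ((\f.(\g.(\h.((f h) g)))) v))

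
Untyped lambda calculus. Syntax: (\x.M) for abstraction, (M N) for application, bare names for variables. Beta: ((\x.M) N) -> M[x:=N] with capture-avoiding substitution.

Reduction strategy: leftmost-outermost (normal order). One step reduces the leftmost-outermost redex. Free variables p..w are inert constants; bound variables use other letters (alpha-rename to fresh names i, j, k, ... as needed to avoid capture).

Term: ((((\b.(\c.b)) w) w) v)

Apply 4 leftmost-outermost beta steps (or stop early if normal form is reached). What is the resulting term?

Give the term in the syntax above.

Step 0: ((((\b.(\c.b)) w) w) v)
Step 1: (((\c.w) w) v)
Step 2: (w v)
Step 3: (normal form reached)

Answer: (w v)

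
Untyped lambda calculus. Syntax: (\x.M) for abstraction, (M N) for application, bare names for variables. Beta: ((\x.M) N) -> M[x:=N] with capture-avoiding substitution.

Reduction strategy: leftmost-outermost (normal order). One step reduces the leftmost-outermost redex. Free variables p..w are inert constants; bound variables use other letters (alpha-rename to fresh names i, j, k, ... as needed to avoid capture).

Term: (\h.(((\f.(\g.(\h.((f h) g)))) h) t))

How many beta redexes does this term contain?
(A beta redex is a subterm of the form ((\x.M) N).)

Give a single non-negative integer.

Term: (\h.(((\f.(\g.(\h.((f h) g)))) h) t))
  Redex: ((\f.(\g.(\h.((f h) g)))) h)
Total redexes: 1

Answer: 1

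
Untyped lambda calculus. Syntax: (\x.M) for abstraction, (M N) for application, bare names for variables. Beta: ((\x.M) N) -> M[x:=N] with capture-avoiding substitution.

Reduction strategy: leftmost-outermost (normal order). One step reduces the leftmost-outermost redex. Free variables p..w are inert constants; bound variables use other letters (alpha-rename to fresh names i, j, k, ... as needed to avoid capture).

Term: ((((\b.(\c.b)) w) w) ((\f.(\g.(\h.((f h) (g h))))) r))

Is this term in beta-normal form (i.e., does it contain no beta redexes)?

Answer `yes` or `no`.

Term: ((((\b.(\c.b)) w) w) ((\f.(\g.(\h.((f h) (g h))))) r))
Found 2 beta redex(es).

Answer: no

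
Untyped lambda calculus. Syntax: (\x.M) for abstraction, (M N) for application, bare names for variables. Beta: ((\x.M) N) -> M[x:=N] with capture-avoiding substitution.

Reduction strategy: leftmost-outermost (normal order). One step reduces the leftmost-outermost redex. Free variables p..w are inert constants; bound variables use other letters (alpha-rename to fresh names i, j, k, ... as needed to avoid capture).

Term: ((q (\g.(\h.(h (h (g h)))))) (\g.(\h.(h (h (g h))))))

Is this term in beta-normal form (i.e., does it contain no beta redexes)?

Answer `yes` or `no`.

Term: ((q (\g.(\h.(h (h (g h)))))) (\g.(\h.(h (h (g h))))))
No beta redexes found.

Answer: yes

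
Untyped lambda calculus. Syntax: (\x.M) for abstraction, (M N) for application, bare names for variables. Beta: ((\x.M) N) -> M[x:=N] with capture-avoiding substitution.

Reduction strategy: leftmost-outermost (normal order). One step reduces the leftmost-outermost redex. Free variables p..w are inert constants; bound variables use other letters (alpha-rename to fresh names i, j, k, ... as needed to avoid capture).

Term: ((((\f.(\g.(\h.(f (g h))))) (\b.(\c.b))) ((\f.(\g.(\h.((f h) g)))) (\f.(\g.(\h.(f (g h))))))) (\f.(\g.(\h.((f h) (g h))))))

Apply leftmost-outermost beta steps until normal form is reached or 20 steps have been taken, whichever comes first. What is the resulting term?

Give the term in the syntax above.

Answer: (\c.(\h.(\i.(h (\g.(\h.((i h) (g h))))))))

Derivation:
Step 0: ((((\f.(\g.(\h.(f (g h))))) (\b.(\c.b))) ((\f.(\g.(\h.((f h) g)))) (\f.(\g.(\h.(f (g h))))))) (\f.(\g.(\h.((f h) (g h))))))
Step 1: (((\g.(\h.((\b.(\c.b)) (g h)))) ((\f.(\g.(\h.((f h) g)))) (\f.(\g.(\h.(f (g h))))))) (\f.(\g.(\h.((f h) (g h))))))
Step 2: ((\h.((\b.(\c.b)) (((\f.(\g.(\h.((f h) g)))) (\f.(\g.(\h.(f (g h)))))) h))) (\f.(\g.(\h.((f h) (g h))))))
Step 3: ((\b.(\c.b)) (((\f.(\g.(\h.((f h) g)))) (\f.(\g.(\h.(f (g h)))))) (\f.(\g.(\h.((f h) (g h)))))))
Step 4: (\c.(((\f.(\g.(\h.((f h) g)))) (\f.(\g.(\h.(f (g h)))))) (\f.(\g.(\h.((f h) (g h)))))))
Step 5: (\c.((\g.(\h.(((\f.(\g.(\h.(f (g h))))) h) g))) (\f.(\g.(\h.((f h) (g h)))))))
Step 6: (\c.(\h.(((\f.(\g.(\h.(f (g h))))) h) (\f.(\g.(\h.((f h) (g h))))))))
Step 7: (\c.(\h.((\g.(\i.(h (g i)))) (\f.(\g.(\h.((f h) (g h))))))))
Step 8: (\c.(\h.(\i.(h ((\f.(\g.(\h.((f h) (g h))))) i)))))
Step 9: (\c.(\h.(\i.(h (\g.(\h.((i h) (g h))))))))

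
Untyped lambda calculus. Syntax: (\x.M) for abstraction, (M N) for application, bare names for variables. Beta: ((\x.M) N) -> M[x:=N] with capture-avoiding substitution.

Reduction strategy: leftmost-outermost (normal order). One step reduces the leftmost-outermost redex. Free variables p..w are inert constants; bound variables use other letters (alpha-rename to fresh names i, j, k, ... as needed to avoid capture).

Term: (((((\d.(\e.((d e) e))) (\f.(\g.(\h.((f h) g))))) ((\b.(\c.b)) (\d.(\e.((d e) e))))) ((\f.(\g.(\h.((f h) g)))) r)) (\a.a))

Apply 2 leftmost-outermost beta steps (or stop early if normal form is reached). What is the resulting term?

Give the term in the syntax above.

Answer: (((((\f.(\g.(\h.((f h) g)))) ((\b.(\c.b)) (\d.(\e.((d e) e))))) ((\b.(\c.b)) (\d.(\e.((d e) e))))) ((\f.(\g.(\h.((f h) g)))) r)) (\a.a))

Derivation:
Step 0: (((((\d.(\e.((d e) e))) (\f.(\g.(\h.((f h) g))))) ((\b.(\c.b)) (\d.(\e.((d e) e))))) ((\f.(\g.(\h.((f h) g)))) r)) (\a.a))
Step 1: ((((\e.(((\f.(\g.(\h.((f h) g)))) e) e)) ((\b.(\c.b)) (\d.(\e.((d e) e))))) ((\f.(\g.(\h.((f h) g)))) r)) (\a.a))
Step 2: (((((\f.(\g.(\h.((f h) g)))) ((\b.(\c.b)) (\d.(\e.((d e) e))))) ((\b.(\c.b)) (\d.(\e.((d e) e))))) ((\f.(\g.(\h.((f h) g)))) r)) (\a.a))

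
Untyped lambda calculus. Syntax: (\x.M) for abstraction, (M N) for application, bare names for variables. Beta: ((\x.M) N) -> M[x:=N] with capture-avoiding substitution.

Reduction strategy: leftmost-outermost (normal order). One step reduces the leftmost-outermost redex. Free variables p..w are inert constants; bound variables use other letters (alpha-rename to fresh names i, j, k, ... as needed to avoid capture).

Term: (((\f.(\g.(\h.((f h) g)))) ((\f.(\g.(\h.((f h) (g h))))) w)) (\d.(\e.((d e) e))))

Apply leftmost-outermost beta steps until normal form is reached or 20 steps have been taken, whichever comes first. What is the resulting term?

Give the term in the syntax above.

Step 0: (((\f.(\g.(\h.((f h) g)))) ((\f.(\g.(\h.((f h) (g h))))) w)) (\d.(\e.((d e) e))))
Step 1: ((\g.(\h.((((\f.(\g.(\h.((f h) (g h))))) w) h) g))) (\d.(\e.((d e) e))))
Step 2: (\h.((((\f.(\g.(\h.((f h) (g h))))) w) h) (\d.(\e.((d e) e)))))
Step 3: (\h.(((\g.(\h.((w h) (g h)))) h) (\d.(\e.((d e) e)))))
Step 4: (\h.((\i.((w i) (h i))) (\d.(\e.((d e) e)))))
Step 5: (\h.((w (\d.(\e.((d e) e)))) (h (\d.(\e.((d e) e))))))

Answer: (\h.((w (\d.(\e.((d e) e)))) (h (\d.(\e.((d e) e))))))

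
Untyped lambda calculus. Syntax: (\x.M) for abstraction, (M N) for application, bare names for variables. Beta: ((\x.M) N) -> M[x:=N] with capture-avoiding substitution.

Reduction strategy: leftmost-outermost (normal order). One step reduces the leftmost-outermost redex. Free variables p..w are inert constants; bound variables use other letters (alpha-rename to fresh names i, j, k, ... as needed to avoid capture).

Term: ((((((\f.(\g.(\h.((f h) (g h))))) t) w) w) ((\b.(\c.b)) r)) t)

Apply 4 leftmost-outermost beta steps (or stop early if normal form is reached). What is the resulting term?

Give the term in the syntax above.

Answer: ((((t w) (w w)) (\c.r)) t)

Derivation:
Step 0: ((((((\f.(\g.(\h.((f h) (g h))))) t) w) w) ((\b.(\c.b)) r)) t)
Step 1: (((((\g.(\h.((t h) (g h)))) w) w) ((\b.(\c.b)) r)) t)
Step 2: ((((\h.((t h) (w h))) w) ((\b.(\c.b)) r)) t)
Step 3: ((((t w) (w w)) ((\b.(\c.b)) r)) t)
Step 4: ((((t w) (w w)) (\c.r)) t)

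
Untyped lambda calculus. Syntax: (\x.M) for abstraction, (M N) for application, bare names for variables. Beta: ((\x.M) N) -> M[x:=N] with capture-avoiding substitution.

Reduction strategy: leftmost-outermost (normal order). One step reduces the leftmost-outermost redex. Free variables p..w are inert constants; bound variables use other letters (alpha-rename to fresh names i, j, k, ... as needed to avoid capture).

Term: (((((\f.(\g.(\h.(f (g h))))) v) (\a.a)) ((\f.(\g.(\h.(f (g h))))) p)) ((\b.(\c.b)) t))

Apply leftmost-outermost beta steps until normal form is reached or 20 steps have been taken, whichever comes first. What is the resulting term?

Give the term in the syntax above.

Answer: ((v (\g.(\h.(p (g h))))) (\c.t))

Derivation:
Step 0: (((((\f.(\g.(\h.(f (g h))))) v) (\a.a)) ((\f.(\g.(\h.(f (g h))))) p)) ((\b.(\c.b)) t))
Step 1: ((((\g.(\h.(v (g h)))) (\a.a)) ((\f.(\g.(\h.(f (g h))))) p)) ((\b.(\c.b)) t))
Step 2: (((\h.(v ((\a.a) h))) ((\f.(\g.(\h.(f (g h))))) p)) ((\b.(\c.b)) t))
Step 3: ((v ((\a.a) ((\f.(\g.(\h.(f (g h))))) p))) ((\b.(\c.b)) t))
Step 4: ((v ((\f.(\g.(\h.(f (g h))))) p)) ((\b.(\c.b)) t))
Step 5: ((v (\g.(\h.(p (g h))))) ((\b.(\c.b)) t))
Step 6: ((v (\g.(\h.(p (g h))))) (\c.t))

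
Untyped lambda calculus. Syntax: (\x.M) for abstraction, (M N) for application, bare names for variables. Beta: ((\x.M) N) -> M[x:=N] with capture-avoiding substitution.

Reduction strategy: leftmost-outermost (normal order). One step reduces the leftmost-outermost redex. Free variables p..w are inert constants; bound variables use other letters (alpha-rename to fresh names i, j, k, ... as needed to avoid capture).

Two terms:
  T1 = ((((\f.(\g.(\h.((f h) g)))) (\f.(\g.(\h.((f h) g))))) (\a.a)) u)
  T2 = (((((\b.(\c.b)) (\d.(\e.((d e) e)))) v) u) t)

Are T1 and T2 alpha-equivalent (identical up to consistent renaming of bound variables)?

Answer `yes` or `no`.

Term 1: ((((\f.(\g.(\h.((f h) g)))) (\f.(\g.(\h.((f h) g))))) (\a.a)) u)
Term 2: (((((\b.(\c.b)) (\d.(\e.((d e) e)))) v) u) t)
Alpha-equivalence: compare structure up to binder renaming.
Result: False

Answer: no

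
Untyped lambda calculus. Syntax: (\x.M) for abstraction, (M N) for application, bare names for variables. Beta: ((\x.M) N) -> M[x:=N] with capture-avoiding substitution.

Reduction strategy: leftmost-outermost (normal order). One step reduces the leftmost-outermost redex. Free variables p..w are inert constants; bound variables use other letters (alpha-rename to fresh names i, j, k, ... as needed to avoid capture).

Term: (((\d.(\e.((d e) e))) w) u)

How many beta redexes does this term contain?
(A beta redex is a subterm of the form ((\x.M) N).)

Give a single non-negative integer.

Answer: 1

Derivation:
Term: (((\d.(\e.((d e) e))) w) u)
  Redex: ((\d.(\e.((d e) e))) w)
Total redexes: 1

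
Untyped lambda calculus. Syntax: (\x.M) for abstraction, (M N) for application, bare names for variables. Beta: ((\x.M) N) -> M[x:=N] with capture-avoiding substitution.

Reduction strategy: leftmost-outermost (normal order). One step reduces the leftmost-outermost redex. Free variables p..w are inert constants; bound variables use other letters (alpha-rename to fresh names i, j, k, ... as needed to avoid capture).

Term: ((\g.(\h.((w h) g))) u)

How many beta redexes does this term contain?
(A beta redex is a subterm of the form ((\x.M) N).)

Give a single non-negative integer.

Answer: 1

Derivation:
Term: ((\g.(\h.((w h) g))) u)
  Redex: ((\g.(\h.((w h) g))) u)
Total redexes: 1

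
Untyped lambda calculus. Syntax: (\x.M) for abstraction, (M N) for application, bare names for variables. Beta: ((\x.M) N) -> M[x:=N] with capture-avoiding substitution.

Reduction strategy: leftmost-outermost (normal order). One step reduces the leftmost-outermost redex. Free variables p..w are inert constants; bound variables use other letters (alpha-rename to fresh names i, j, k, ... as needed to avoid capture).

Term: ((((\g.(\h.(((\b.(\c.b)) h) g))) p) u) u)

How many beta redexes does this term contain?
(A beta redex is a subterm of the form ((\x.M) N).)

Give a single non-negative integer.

Answer: 2

Derivation:
Term: ((((\g.(\h.(((\b.(\c.b)) h) g))) p) u) u)
  Redex: ((\g.(\h.(((\b.(\c.b)) h) g))) p)
  Redex: ((\b.(\c.b)) h)
Total redexes: 2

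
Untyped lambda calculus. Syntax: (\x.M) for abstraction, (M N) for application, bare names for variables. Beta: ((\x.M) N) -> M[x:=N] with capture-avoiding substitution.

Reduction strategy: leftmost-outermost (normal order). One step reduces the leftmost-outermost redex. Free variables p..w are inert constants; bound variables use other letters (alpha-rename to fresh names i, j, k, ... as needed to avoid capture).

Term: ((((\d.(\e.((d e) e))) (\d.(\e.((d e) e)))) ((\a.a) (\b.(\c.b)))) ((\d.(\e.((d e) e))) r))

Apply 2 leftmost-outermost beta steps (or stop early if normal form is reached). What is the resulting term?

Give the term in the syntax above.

Step 0: ((((\d.(\e.((d e) e))) (\d.(\e.((d e) e)))) ((\a.a) (\b.(\c.b)))) ((\d.(\e.((d e) e))) r))
Step 1: (((\e.(((\d.(\e.((d e) e))) e) e)) ((\a.a) (\b.(\c.b)))) ((\d.(\e.((d e) e))) r))
Step 2: ((((\d.(\e.((d e) e))) ((\a.a) (\b.(\c.b)))) ((\a.a) (\b.(\c.b)))) ((\d.(\e.((d e) e))) r))

Answer: ((((\d.(\e.((d e) e))) ((\a.a) (\b.(\c.b)))) ((\a.a) (\b.(\c.b)))) ((\d.(\e.((d e) e))) r))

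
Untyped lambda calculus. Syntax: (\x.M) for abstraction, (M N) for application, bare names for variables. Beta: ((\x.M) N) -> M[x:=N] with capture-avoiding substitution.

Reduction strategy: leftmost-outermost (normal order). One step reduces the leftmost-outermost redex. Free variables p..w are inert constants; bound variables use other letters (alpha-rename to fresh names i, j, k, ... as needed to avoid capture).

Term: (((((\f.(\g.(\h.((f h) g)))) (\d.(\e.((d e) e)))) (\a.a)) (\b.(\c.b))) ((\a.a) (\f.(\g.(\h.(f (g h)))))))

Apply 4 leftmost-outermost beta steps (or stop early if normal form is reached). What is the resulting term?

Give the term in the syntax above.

Step 0: (((((\f.(\g.(\h.((f h) g)))) (\d.(\e.((d e) e)))) (\a.a)) (\b.(\c.b))) ((\a.a) (\f.(\g.(\h.(f (g h)))))))
Step 1: ((((\g.(\h.(((\d.(\e.((d e) e))) h) g))) (\a.a)) (\b.(\c.b))) ((\a.a) (\f.(\g.(\h.(f (g h)))))))
Step 2: (((\h.(((\d.(\e.((d e) e))) h) (\a.a))) (\b.(\c.b))) ((\a.a) (\f.(\g.(\h.(f (g h)))))))
Step 3: ((((\d.(\e.((d e) e))) (\b.(\c.b))) (\a.a)) ((\a.a) (\f.(\g.(\h.(f (g h)))))))
Step 4: (((\e.(((\b.(\c.b)) e) e)) (\a.a)) ((\a.a) (\f.(\g.(\h.(f (g h)))))))

Answer: (((\e.(((\b.(\c.b)) e) e)) (\a.a)) ((\a.a) (\f.(\g.(\h.(f (g h)))))))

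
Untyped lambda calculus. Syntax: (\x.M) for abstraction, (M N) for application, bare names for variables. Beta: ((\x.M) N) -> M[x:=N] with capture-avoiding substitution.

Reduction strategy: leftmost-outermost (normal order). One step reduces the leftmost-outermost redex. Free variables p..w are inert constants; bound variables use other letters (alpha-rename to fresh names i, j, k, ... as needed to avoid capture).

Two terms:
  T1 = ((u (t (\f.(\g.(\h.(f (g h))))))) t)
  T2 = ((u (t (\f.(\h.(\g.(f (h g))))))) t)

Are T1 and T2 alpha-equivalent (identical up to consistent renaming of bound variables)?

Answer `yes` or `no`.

Term 1: ((u (t (\f.(\g.(\h.(f (g h))))))) t)
Term 2: ((u (t (\f.(\h.(\g.(f (h g))))))) t)
Alpha-equivalence: compare structure up to binder renaming.
Result: True

Answer: yes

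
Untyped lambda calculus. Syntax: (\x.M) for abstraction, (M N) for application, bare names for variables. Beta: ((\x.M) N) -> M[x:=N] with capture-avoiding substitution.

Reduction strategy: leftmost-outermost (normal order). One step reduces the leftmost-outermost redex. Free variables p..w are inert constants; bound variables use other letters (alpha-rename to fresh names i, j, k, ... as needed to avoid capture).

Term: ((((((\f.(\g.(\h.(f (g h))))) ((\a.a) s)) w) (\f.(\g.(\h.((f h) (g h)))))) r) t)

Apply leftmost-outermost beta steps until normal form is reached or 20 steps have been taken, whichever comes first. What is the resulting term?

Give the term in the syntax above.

Answer: (((s (w (\f.(\g.(\h.((f h) (g h))))))) r) t)

Derivation:
Step 0: ((((((\f.(\g.(\h.(f (g h))))) ((\a.a) s)) w) (\f.(\g.(\h.((f h) (g h)))))) r) t)
Step 1: (((((\g.(\h.(((\a.a) s) (g h)))) w) (\f.(\g.(\h.((f h) (g h)))))) r) t)
Step 2: ((((\h.(((\a.a) s) (w h))) (\f.(\g.(\h.((f h) (g h)))))) r) t)
Step 3: (((((\a.a) s) (w (\f.(\g.(\h.((f h) (g h))))))) r) t)
Step 4: (((s (w (\f.(\g.(\h.((f h) (g h))))))) r) t)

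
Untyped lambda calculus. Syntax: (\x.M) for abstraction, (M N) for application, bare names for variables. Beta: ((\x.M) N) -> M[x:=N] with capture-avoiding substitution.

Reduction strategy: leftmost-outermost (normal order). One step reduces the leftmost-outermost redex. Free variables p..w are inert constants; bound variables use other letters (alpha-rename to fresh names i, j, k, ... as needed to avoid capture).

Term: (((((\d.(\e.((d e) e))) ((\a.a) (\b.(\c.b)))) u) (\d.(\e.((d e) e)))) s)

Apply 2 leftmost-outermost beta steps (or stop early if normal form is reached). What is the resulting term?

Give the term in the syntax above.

Answer: ((((((\a.a) (\b.(\c.b))) u) u) (\d.(\e.((d e) e)))) s)

Derivation:
Step 0: (((((\d.(\e.((d e) e))) ((\a.a) (\b.(\c.b)))) u) (\d.(\e.((d e) e)))) s)
Step 1: ((((\e.((((\a.a) (\b.(\c.b))) e) e)) u) (\d.(\e.((d e) e)))) s)
Step 2: ((((((\a.a) (\b.(\c.b))) u) u) (\d.(\e.((d e) e)))) s)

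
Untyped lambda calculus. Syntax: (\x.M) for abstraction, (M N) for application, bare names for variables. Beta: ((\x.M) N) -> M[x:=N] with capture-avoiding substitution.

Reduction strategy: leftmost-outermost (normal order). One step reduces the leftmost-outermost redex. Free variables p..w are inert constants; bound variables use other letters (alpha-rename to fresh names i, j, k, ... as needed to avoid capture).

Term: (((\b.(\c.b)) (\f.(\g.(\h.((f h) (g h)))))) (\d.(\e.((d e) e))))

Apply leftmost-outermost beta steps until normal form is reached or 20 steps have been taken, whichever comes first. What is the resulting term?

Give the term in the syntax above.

Answer: (\f.(\g.(\h.((f h) (g h)))))

Derivation:
Step 0: (((\b.(\c.b)) (\f.(\g.(\h.((f h) (g h)))))) (\d.(\e.((d e) e))))
Step 1: ((\c.(\f.(\g.(\h.((f h) (g h)))))) (\d.(\e.((d e) e))))
Step 2: (\f.(\g.(\h.((f h) (g h)))))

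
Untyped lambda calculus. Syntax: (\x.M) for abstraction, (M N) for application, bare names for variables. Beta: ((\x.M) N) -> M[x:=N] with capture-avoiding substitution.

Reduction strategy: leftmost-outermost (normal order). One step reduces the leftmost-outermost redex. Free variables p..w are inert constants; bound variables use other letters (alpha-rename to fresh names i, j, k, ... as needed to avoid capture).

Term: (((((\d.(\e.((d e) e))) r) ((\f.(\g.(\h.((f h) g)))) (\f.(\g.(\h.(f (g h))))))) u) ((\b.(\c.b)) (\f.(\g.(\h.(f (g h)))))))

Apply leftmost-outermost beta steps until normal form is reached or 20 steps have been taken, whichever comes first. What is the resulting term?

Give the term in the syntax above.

Answer: ((((r (\g.(\h.(\i.(h (g i)))))) (\g.(\h.(\i.(h (g i)))))) u) (\c.(\f.(\g.(\h.(f (g h)))))))

Derivation:
Step 0: (((((\d.(\e.((d e) e))) r) ((\f.(\g.(\h.((f h) g)))) (\f.(\g.(\h.(f (g h))))))) u) ((\b.(\c.b)) (\f.(\g.(\h.(f (g h)))))))
Step 1: ((((\e.((r e) e)) ((\f.(\g.(\h.((f h) g)))) (\f.(\g.(\h.(f (g h))))))) u) ((\b.(\c.b)) (\f.(\g.(\h.(f (g h)))))))
Step 2: ((((r ((\f.(\g.(\h.((f h) g)))) (\f.(\g.(\h.(f (g h))))))) ((\f.(\g.(\h.((f h) g)))) (\f.(\g.(\h.(f (g h))))))) u) ((\b.(\c.b)) (\f.(\g.(\h.(f (g h)))))))
Step 3: ((((r (\g.(\h.(((\f.(\g.(\h.(f (g h))))) h) g)))) ((\f.(\g.(\h.((f h) g)))) (\f.(\g.(\h.(f (g h))))))) u) ((\b.(\c.b)) (\f.(\g.(\h.(f (g h)))))))
Step 4: ((((r (\g.(\h.((\g.(\i.(h (g i)))) g)))) ((\f.(\g.(\h.((f h) g)))) (\f.(\g.(\h.(f (g h))))))) u) ((\b.(\c.b)) (\f.(\g.(\h.(f (g h)))))))
Step 5: ((((r (\g.(\h.(\i.(h (g i)))))) ((\f.(\g.(\h.((f h) g)))) (\f.(\g.(\h.(f (g h))))))) u) ((\b.(\c.b)) (\f.(\g.(\h.(f (g h)))))))
Step 6: ((((r (\g.(\h.(\i.(h (g i)))))) (\g.(\h.(((\f.(\g.(\h.(f (g h))))) h) g)))) u) ((\b.(\c.b)) (\f.(\g.(\h.(f (g h)))))))
Step 7: ((((r (\g.(\h.(\i.(h (g i)))))) (\g.(\h.((\g.(\i.(h (g i)))) g)))) u) ((\b.(\c.b)) (\f.(\g.(\h.(f (g h)))))))
Step 8: ((((r (\g.(\h.(\i.(h (g i)))))) (\g.(\h.(\i.(h (g i)))))) u) ((\b.(\c.b)) (\f.(\g.(\h.(f (g h)))))))
Step 9: ((((r (\g.(\h.(\i.(h (g i)))))) (\g.(\h.(\i.(h (g i)))))) u) (\c.(\f.(\g.(\h.(f (g h)))))))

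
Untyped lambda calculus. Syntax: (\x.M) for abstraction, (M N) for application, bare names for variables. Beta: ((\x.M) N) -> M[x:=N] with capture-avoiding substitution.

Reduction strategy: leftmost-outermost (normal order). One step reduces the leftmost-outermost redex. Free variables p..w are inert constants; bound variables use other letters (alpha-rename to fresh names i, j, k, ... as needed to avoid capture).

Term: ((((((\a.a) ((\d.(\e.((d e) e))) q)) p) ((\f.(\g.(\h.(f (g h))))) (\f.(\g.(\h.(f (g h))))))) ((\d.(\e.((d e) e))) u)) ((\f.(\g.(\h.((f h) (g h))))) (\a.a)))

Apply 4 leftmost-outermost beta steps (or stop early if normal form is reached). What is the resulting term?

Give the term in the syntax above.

Answer: (((((q p) p) (\g.(\h.((\f.(\g.(\h.(f (g h))))) (g h))))) ((\d.(\e.((d e) e))) u)) ((\f.(\g.(\h.((f h) (g h))))) (\a.a)))

Derivation:
Step 0: ((((((\a.a) ((\d.(\e.((d e) e))) q)) p) ((\f.(\g.(\h.(f (g h))))) (\f.(\g.(\h.(f (g h))))))) ((\d.(\e.((d e) e))) u)) ((\f.(\g.(\h.((f h) (g h))))) (\a.a)))
Step 1: ((((((\d.(\e.((d e) e))) q) p) ((\f.(\g.(\h.(f (g h))))) (\f.(\g.(\h.(f (g h))))))) ((\d.(\e.((d e) e))) u)) ((\f.(\g.(\h.((f h) (g h))))) (\a.a)))
Step 2: (((((\e.((q e) e)) p) ((\f.(\g.(\h.(f (g h))))) (\f.(\g.(\h.(f (g h))))))) ((\d.(\e.((d e) e))) u)) ((\f.(\g.(\h.((f h) (g h))))) (\a.a)))
Step 3: (((((q p) p) ((\f.(\g.(\h.(f (g h))))) (\f.(\g.(\h.(f (g h))))))) ((\d.(\e.((d e) e))) u)) ((\f.(\g.(\h.((f h) (g h))))) (\a.a)))
Step 4: (((((q p) p) (\g.(\h.((\f.(\g.(\h.(f (g h))))) (g h))))) ((\d.(\e.((d e) e))) u)) ((\f.(\g.(\h.((f h) (g h))))) (\a.a)))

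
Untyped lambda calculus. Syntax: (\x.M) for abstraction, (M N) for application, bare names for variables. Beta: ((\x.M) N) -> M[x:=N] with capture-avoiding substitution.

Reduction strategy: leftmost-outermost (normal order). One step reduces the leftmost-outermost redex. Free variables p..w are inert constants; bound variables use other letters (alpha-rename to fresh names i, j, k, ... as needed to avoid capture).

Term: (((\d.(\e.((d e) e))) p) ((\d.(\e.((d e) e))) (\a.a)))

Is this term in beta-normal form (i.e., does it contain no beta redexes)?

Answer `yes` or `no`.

Term: (((\d.(\e.((d e) e))) p) ((\d.(\e.((d e) e))) (\a.a)))
Found 2 beta redex(es).

Answer: no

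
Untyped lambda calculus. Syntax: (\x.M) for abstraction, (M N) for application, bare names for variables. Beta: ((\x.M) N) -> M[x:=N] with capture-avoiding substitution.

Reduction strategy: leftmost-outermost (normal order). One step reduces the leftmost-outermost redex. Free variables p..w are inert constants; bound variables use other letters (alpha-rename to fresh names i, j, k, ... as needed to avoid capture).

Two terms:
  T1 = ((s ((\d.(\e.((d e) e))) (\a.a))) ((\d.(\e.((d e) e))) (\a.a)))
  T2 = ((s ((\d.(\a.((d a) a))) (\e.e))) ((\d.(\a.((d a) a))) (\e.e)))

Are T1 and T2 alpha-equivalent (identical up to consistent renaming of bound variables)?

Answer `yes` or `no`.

Answer: yes

Derivation:
Term 1: ((s ((\d.(\e.((d e) e))) (\a.a))) ((\d.(\e.((d e) e))) (\a.a)))
Term 2: ((s ((\d.(\a.((d a) a))) (\e.e))) ((\d.(\a.((d a) a))) (\e.e)))
Alpha-equivalence: compare structure up to binder renaming.
Result: True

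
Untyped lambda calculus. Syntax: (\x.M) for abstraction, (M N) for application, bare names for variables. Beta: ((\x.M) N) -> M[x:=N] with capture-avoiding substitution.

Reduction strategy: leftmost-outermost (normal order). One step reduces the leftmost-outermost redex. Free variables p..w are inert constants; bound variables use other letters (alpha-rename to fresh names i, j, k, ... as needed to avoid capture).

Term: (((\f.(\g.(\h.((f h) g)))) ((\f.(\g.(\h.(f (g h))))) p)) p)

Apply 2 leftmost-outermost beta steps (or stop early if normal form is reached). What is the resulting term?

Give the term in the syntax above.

Step 0: (((\f.(\g.(\h.((f h) g)))) ((\f.(\g.(\h.(f (g h))))) p)) p)
Step 1: ((\g.(\h.((((\f.(\g.(\h.(f (g h))))) p) h) g))) p)
Step 2: (\h.((((\f.(\g.(\h.(f (g h))))) p) h) p))

Answer: (\h.((((\f.(\g.(\h.(f (g h))))) p) h) p))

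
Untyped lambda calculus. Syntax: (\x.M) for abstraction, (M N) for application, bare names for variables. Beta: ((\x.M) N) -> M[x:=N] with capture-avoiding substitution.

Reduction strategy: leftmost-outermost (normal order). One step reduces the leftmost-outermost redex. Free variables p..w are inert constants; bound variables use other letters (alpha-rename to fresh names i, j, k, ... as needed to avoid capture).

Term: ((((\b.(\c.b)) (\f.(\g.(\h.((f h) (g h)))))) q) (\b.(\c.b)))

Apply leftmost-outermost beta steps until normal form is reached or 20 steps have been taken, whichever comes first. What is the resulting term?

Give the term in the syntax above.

Step 0: ((((\b.(\c.b)) (\f.(\g.(\h.((f h) (g h)))))) q) (\b.(\c.b)))
Step 1: (((\c.(\f.(\g.(\h.((f h) (g h)))))) q) (\b.(\c.b)))
Step 2: ((\f.(\g.(\h.((f h) (g h))))) (\b.(\c.b)))
Step 3: (\g.(\h.(((\b.(\c.b)) h) (g h))))
Step 4: (\g.(\h.((\c.h) (g h))))
Step 5: (\g.(\h.h))

Answer: (\g.(\h.h))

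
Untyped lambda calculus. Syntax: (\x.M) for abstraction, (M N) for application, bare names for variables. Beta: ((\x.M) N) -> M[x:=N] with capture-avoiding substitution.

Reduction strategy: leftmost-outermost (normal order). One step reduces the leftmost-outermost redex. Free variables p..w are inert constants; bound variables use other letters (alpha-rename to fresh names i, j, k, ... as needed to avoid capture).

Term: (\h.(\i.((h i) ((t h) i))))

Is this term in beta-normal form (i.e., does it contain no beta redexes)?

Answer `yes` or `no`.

Term: (\h.(\i.((h i) ((t h) i))))
No beta redexes found.

Answer: yes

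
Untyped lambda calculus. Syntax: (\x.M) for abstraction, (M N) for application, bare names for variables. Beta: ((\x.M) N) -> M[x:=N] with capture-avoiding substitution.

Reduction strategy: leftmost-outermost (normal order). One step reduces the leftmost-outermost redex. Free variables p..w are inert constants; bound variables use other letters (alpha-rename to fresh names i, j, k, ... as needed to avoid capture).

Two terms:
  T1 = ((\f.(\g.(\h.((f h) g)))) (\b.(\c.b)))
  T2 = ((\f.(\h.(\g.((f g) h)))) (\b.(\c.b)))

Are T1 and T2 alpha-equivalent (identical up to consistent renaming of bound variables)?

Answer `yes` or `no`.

Term 1: ((\f.(\g.(\h.((f h) g)))) (\b.(\c.b)))
Term 2: ((\f.(\h.(\g.((f g) h)))) (\b.(\c.b)))
Alpha-equivalence: compare structure up to binder renaming.
Result: True

Answer: yes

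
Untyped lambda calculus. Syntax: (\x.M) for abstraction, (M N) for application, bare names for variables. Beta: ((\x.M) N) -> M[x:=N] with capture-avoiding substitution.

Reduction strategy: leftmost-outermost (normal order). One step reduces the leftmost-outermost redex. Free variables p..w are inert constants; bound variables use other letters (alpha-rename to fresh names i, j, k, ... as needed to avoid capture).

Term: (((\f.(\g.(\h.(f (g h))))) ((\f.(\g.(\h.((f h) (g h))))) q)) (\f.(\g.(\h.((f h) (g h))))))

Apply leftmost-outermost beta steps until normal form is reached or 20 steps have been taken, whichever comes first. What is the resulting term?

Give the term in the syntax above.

Step 0: (((\f.(\g.(\h.(f (g h))))) ((\f.(\g.(\h.((f h) (g h))))) q)) (\f.(\g.(\h.((f h) (g h))))))
Step 1: ((\g.(\h.(((\f.(\g.(\h.((f h) (g h))))) q) (g h)))) (\f.(\g.(\h.((f h) (g h))))))
Step 2: (\h.(((\f.(\g.(\h.((f h) (g h))))) q) ((\f.(\g.(\h.((f h) (g h))))) h)))
Step 3: (\h.((\g.(\h.((q h) (g h)))) ((\f.(\g.(\h.((f h) (g h))))) h)))
Step 4: (\h.(\i.((q i) (((\f.(\g.(\h.((f h) (g h))))) h) i))))
Step 5: (\h.(\i.((q i) ((\g.(\i.((h i) (g i)))) i))))
Step 6: (\h.(\i.((q i) (\j.((h j) (i j))))))

Answer: (\h.(\i.((q i) (\j.((h j) (i j))))))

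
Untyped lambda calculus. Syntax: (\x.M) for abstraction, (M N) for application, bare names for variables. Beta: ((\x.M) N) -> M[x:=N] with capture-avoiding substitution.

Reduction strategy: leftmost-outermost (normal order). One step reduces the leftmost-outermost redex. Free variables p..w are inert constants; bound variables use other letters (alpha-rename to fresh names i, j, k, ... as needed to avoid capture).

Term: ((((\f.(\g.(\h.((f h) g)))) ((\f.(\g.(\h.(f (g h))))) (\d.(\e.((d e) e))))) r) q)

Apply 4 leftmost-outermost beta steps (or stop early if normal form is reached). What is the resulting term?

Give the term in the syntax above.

Answer: (((\g.(\h.((\d.(\e.((d e) e))) (g h)))) q) r)

Derivation:
Step 0: ((((\f.(\g.(\h.((f h) g)))) ((\f.(\g.(\h.(f (g h))))) (\d.(\e.((d e) e))))) r) q)
Step 1: (((\g.(\h.((((\f.(\g.(\h.(f (g h))))) (\d.(\e.((d e) e)))) h) g))) r) q)
Step 2: ((\h.((((\f.(\g.(\h.(f (g h))))) (\d.(\e.((d e) e)))) h) r)) q)
Step 3: ((((\f.(\g.(\h.(f (g h))))) (\d.(\e.((d e) e)))) q) r)
Step 4: (((\g.(\h.((\d.(\e.((d e) e))) (g h)))) q) r)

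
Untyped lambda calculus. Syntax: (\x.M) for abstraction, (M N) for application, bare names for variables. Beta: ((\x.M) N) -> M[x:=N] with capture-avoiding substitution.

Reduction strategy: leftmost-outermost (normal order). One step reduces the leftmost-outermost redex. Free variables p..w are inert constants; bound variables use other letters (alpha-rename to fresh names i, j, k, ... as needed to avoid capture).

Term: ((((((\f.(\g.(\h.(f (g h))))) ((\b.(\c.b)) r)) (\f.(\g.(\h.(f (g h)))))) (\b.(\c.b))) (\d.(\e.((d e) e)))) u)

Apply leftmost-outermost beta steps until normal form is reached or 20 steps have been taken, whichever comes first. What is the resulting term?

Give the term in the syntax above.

Answer: ((r (\d.(\e.((d e) e)))) u)

Derivation:
Step 0: ((((((\f.(\g.(\h.(f (g h))))) ((\b.(\c.b)) r)) (\f.(\g.(\h.(f (g h)))))) (\b.(\c.b))) (\d.(\e.((d e) e)))) u)
Step 1: (((((\g.(\h.(((\b.(\c.b)) r) (g h)))) (\f.(\g.(\h.(f (g h)))))) (\b.(\c.b))) (\d.(\e.((d e) e)))) u)
Step 2: ((((\h.(((\b.(\c.b)) r) ((\f.(\g.(\h.(f (g h))))) h))) (\b.(\c.b))) (\d.(\e.((d e) e)))) u)
Step 3: (((((\b.(\c.b)) r) ((\f.(\g.(\h.(f (g h))))) (\b.(\c.b)))) (\d.(\e.((d e) e)))) u)
Step 4: ((((\c.r) ((\f.(\g.(\h.(f (g h))))) (\b.(\c.b)))) (\d.(\e.((d e) e)))) u)
Step 5: ((r (\d.(\e.((d e) e)))) u)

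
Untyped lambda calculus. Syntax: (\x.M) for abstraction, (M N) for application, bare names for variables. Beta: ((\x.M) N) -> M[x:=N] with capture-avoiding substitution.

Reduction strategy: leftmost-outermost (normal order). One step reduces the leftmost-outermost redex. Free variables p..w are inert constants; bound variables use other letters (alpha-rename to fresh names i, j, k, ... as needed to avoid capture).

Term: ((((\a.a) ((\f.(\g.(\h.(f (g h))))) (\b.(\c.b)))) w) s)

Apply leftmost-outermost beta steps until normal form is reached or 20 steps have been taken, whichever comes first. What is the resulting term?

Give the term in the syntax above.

Answer: (\c.(w s))

Derivation:
Step 0: ((((\a.a) ((\f.(\g.(\h.(f (g h))))) (\b.(\c.b)))) w) s)
Step 1: ((((\f.(\g.(\h.(f (g h))))) (\b.(\c.b))) w) s)
Step 2: (((\g.(\h.((\b.(\c.b)) (g h)))) w) s)
Step 3: ((\h.((\b.(\c.b)) (w h))) s)
Step 4: ((\b.(\c.b)) (w s))
Step 5: (\c.(w s))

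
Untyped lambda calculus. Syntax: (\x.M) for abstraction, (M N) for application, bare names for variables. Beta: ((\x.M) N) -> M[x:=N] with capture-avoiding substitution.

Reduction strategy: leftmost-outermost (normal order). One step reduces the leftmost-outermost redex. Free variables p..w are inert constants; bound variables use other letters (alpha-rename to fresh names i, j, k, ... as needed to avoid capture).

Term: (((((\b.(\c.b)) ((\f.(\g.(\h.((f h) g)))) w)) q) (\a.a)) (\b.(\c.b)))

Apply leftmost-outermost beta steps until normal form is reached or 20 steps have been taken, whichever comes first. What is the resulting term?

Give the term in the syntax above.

Step 0: (((((\b.(\c.b)) ((\f.(\g.(\h.((f h) g)))) w)) q) (\a.a)) (\b.(\c.b)))
Step 1: ((((\c.((\f.(\g.(\h.((f h) g)))) w)) q) (\a.a)) (\b.(\c.b)))
Step 2: ((((\f.(\g.(\h.((f h) g)))) w) (\a.a)) (\b.(\c.b)))
Step 3: (((\g.(\h.((w h) g))) (\a.a)) (\b.(\c.b)))
Step 4: ((\h.((w h) (\a.a))) (\b.(\c.b)))
Step 5: ((w (\b.(\c.b))) (\a.a))

Answer: ((w (\b.(\c.b))) (\a.a))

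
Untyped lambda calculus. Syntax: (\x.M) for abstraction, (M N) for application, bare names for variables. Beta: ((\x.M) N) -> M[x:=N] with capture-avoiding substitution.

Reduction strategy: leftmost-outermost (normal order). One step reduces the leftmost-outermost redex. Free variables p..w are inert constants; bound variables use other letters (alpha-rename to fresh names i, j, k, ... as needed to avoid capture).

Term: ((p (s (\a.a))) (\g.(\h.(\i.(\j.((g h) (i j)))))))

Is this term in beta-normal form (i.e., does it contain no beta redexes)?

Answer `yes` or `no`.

Answer: yes

Derivation:
Term: ((p (s (\a.a))) (\g.(\h.(\i.(\j.((g h) (i j)))))))
No beta redexes found.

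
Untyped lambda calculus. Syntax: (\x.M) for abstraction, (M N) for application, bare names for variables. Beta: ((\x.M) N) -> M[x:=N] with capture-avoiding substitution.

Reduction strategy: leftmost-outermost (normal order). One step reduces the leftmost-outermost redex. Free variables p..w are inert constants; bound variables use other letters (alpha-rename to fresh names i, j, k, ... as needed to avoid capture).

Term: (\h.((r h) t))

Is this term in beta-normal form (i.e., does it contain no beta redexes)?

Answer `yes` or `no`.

Term: (\h.((r h) t))
No beta redexes found.

Answer: yes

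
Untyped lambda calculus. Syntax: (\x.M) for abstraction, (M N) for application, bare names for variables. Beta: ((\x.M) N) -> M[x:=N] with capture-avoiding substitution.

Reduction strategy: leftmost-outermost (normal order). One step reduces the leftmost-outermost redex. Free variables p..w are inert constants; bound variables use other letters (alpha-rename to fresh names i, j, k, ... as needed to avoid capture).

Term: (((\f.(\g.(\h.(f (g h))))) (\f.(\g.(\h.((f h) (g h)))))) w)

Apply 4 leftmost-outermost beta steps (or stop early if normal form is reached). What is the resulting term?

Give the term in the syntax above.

Step 0: (((\f.(\g.(\h.(f (g h))))) (\f.(\g.(\h.((f h) (g h)))))) w)
Step 1: ((\g.(\h.((\f.(\g.(\h.((f h) (g h))))) (g h)))) w)
Step 2: (\h.((\f.(\g.(\h.((f h) (g h))))) (w h)))
Step 3: (\h.(\g.(\i.(((w h) i) (g i)))))
Step 4: (normal form reached)

Answer: (\h.(\g.(\i.(((w h) i) (g i)))))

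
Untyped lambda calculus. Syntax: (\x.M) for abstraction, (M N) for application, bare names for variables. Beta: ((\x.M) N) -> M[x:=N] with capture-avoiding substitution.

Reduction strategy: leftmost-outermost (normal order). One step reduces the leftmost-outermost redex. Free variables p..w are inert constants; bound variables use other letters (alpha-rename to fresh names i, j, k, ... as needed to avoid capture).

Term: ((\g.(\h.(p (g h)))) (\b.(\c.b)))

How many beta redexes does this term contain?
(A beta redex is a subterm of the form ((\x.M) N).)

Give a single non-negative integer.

Answer: 1

Derivation:
Term: ((\g.(\h.(p (g h)))) (\b.(\c.b)))
  Redex: ((\g.(\h.(p (g h)))) (\b.(\c.b)))
Total redexes: 1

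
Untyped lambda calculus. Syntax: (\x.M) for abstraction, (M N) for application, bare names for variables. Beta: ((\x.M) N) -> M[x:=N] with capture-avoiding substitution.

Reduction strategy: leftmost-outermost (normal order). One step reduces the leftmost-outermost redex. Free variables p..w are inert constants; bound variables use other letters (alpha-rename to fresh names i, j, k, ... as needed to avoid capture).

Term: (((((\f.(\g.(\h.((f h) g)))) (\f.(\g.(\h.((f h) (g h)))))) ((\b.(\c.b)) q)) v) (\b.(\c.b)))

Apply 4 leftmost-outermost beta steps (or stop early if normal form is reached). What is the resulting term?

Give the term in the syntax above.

Answer: (((\g.(\h.((v h) (g h)))) ((\b.(\c.b)) q)) (\b.(\c.b)))

Derivation:
Step 0: (((((\f.(\g.(\h.((f h) g)))) (\f.(\g.(\h.((f h) (g h)))))) ((\b.(\c.b)) q)) v) (\b.(\c.b)))
Step 1: ((((\g.(\h.(((\f.(\g.(\h.((f h) (g h))))) h) g))) ((\b.(\c.b)) q)) v) (\b.(\c.b)))
Step 2: (((\h.(((\f.(\g.(\h.((f h) (g h))))) h) ((\b.(\c.b)) q))) v) (\b.(\c.b)))
Step 3: ((((\f.(\g.(\h.((f h) (g h))))) v) ((\b.(\c.b)) q)) (\b.(\c.b)))
Step 4: (((\g.(\h.((v h) (g h)))) ((\b.(\c.b)) q)) (\b.(\c.b)))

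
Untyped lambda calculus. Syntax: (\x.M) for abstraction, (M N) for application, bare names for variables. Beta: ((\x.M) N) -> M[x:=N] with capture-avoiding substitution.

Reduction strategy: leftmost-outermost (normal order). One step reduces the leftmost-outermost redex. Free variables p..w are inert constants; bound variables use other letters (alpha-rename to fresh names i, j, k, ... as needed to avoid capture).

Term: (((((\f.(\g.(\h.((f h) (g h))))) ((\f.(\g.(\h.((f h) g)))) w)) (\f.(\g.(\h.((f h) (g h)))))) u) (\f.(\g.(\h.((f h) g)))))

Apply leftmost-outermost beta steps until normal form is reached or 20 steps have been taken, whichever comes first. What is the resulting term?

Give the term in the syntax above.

Step 0: (((((\f.(\g.(\h.((f h) (g h))))) ((\f.(\g.(\h.((f h) g)))) w)) (\f.(\g.(\h.((f h) (g h)))))) u) (\f.(\g.(\h.((f h) g)))))
Step 1: ((((\g.(\h.((((\f.(\g.(\h.((f h) g)))) w) h) (g h)))) (\f.(\g.(\h.((f h) (g h)))))) u) (\f.(\g.(\h.((f h) g)))))
Step 2: (((\h.((((\f.(\g.(\h.((f h) g)))) w) h) ((\f.(\g.(\h.((f h) (g h))))) h))) u) (\f.(\g.(\h.((f h) g)))))
Step 3: (((((\f.(\g.(\h.((f h) g)))) w) u) ((\f.(\g.(\h.((f h) (g h))))) u)) (\f.(\g.(\h.((f h) g)))))
Step 4: ((((\g.(\h.((w h) g))) u) ((\f.(\g.(\h.((f h) (g h))))) u)) (\f.(\g.(\h.((f h) g)))))
Step 5: (((\h.((w h) u)) ((\f.(\g.(\h.((f h) (g h))))) u)) (\f.(\g.(\h.((f h) g)))))
Step 6: (((w ((\f.(\g.(\h.((f h) (g h))))) u)) u) (\f.(\g.(\h.((f h) g)))))
Step 7: (((w (\g.(\h.((u h) (g h))))) u) (\f.(\g.(\h.((f h) g)))))

Answer: (((w (\g.(\h.((u h) (g h))))) u) (\f.(\g.(\h.((f h) g)))))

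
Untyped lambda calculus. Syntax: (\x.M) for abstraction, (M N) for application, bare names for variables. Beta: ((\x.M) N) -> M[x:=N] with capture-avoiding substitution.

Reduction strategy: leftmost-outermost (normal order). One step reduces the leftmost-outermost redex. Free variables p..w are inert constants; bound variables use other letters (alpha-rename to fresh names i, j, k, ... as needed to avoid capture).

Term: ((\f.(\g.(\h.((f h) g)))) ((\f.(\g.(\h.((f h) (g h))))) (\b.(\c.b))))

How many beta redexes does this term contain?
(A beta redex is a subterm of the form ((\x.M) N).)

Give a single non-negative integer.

Term: ((\f.(\g.(\h.((f h) g)))) ((\f.(\g.(\h.((f h) (g h))))) (\b.(\c.b))))
  Redex: ((\f.(\g.(\h.((f h) g)))) ((\f.(\g.(\h.((f h) (g h))))) (\b.(\c.b))))
  Redex: ((\f.(\g.(\h.((f h) (g h))))) (\b.(\c.b)))
Total redexes: 2

Answer: 2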